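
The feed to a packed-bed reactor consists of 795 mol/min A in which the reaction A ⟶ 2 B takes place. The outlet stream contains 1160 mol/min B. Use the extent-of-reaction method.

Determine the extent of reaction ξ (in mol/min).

ξ = 580 mol/min

For B: n = n₀ + 2ξ → 1160 = 0 + 2ξ, giving ξ = 580 mol/min.
Outlet amounts (n = n₀ + ν ξ):
  A: 795 − 1(580) = 215
  B: 0 + 2(580) = 1160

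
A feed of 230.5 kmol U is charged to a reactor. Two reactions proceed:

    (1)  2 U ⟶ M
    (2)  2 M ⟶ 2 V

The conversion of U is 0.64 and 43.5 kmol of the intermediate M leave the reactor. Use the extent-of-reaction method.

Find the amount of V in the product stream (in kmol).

Conversion of U: U consumed = 2ξ₁ = 0.64 × 230.5 → ξ₁ = 73.76 kmol.
M balance: n_M = 0 + 1ξ₁ − 2ξ₂ = 43.5 → ξ₂ = (1·73.76 − 43.5)/2 = 15.13 kmol.
Outlet amounts (n = n₀ + Σ ν·ξ):
  U: 230.5 − 2(73.76) = 82.98
  M: 0 + 1(73.76) − 2(15.13) = 43.5
  V: 0 + 2(15.13) = 30.26

30.3 kmol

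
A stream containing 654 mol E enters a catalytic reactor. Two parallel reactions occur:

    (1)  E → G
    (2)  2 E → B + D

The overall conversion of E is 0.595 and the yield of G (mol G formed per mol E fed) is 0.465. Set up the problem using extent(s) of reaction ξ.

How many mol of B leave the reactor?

42.5 mol

Yield of G: 1ξ₁ / 654 = 0.465 → ξ₁ = 304.1 mol.
Conversion of E: 1ξ₁ + 2ξ₂ = 0.595 × 654 = 389.1 → ξ₂ = 42.51 mol.
Outlet amounts (n = n₀ + Σ ν·ξ):
  E: 654 − 1(304.1) − 2(42.51) = 264.9
  G: 0 + 1(304.1) = 304.1
  B: 0 + 1(42.51) = 42.51
  D: 0 + 1(42.51) = 42.51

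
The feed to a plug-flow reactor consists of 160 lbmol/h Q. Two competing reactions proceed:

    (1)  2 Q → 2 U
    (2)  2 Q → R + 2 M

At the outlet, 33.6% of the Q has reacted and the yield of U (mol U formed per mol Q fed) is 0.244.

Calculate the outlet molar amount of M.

14.7 lbmol/h

Yield of U: 2ξ₁ / 160 = 0.244 → ξ₁ = 19.52 lbmol/h.
Conversion of Q: 2ξ₁ + 2ξ₂ = 0.336 × 160 = 53.76 → ξ₂ = 7.36 lbmol/h.
Outlet amounts (n = n₀ + Σ ν·ξ):
  Q: 160 − 2(19.52) − 2(7.36) = 106.2
  U: 0 + 2(19.52) = 39.04
  R: 0 + 1(7.36) = 7.36
  M: 0 + 2(7.36) = 14.72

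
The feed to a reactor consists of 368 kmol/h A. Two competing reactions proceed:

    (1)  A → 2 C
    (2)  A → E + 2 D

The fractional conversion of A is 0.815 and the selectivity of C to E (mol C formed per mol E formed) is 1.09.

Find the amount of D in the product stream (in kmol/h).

Conversion of A: A consumed = 0.815 × 368 = 299.9 kmol/h = 1ξ₁ + 1ξ₂.
Selectivity: 2ξ₁ / (1ξ₂) = 1.09 → ξ₁ = 0.545 ξ₂.
Substitute: (1·0.545 + 1) ξ₂ = 299.9 → ξ₂ = 194.1 kmol/h, ξ₁ = 105.8 kmol/h.
Outlet amounts (n = n₀ + Σ ν·ξ):
  A: 368 − 1(105.8) − 1(194.1) = 68.08
  C: 0 + 2(105.8) = 211.6
  E: 0 + 1(194.1) = 194.1
  D: 0 + 2(194.1) = 388.2

388 kmol/h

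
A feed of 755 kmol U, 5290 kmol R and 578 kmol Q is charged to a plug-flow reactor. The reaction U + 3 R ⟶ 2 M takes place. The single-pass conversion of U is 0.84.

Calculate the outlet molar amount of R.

3390 kmol

U reacted = 0.84 × 755 = 634.2 kmol; ν_U = −1, so ξ = 634.2/1 = 634.2 kmol.
Outlet amounts (n = n₀ + ν ξ):
  U: 755 − 1(634.2) = 120.8
  R: 5290 − 3(634.2) = 3387
  M: 0 + 2(634.2) = 1268
  Q: 578 (inert)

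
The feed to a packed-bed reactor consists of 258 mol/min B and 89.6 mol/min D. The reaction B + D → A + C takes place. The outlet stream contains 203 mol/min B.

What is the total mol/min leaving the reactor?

348 mol/min

For B: n = n₀ − 1ξ → 203 = 258 − 1ξ, giving ξ = 55 mol/min.
Outlet amounts (n = n₀ + ν ξ):
  B: 258 − 1(55) = 203
  D: 89.6 − 1(55) = 34.6
  A: 0 + 1(55) = 55
  C: 0 + 1(55) = 55
Total out = 203 + 34.6 + 55 + 55 = 347.6 mol/min.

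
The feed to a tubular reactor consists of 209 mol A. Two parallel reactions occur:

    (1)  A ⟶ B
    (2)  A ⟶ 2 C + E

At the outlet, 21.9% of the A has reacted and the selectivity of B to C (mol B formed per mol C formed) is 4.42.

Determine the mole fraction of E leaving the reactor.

0.0213

Conversion of A: A consumed = 0.219 × 209 = 45.77 mol = 1ξ₁ + 1ξ₂.
Selectivity: 1ξ₁ / (2ξ₂) = 4.42 → ξ₁ = 8.84 ξ₂.
Substitute: (1·8.84 + 1) ξ₂ = 45.77 → ξ₂ = 4.652 mol, ξ₁ = 41.12 mol.
Outlet amounts (n = n₀ + Σ ν·ξ):
  A: 209 − 1(41.12) − 1(4.652) = 163.2
  B: 0 + 1(41.12) = 41.12
  C: 0 + 2(4.652) = 9.303
  E: 0 + 1(4.652) = 4.652
Total out = 218.3 mol; y_E = 4.652 / 218.3 = 0.02131.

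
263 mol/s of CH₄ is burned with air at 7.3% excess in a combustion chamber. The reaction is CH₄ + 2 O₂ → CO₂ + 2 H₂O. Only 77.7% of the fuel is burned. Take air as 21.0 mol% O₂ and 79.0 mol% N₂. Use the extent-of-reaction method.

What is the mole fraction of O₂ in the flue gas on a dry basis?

0.0613

Stoichiometric O₂ = 2 × 263 = 526 mol/s; O₂ fed = 526 × 1.073 = 564.4 mol/s.
N₂ fed = 564.4 × 79/21 = 2123 mol/s.
Fuel reacted = 0.777 × 263 → ξ = 204.4 mol/s.
Outlet (n = n₀ + ν ξ):
  CH₄: 263 − 1(204.4) = 58.65
  O₂: 564.4 − 2(204.4) = 155.7
  N₂: 2123 (inert)
  CO₂: 0 + 1(204.4) = 204.4
  H₂O: 0 + 2(204.4) = 408.7
Dry total = 2542 mol/s; y_O₂ (dry) = 155.7 / 2542 = 0.06125.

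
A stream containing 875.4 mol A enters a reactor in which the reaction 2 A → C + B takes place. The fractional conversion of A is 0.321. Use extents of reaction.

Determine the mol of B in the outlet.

A reacted = 0.321 × 875.4 = 281 mol; ν_A = −2, so ξ = 281/2 = 140.5 mol.
Outlet amounts (n = n₀ + ν ξ):
  A: 875.4 − 2(140.5) = 594.4
  C: 0 + 1(140.5) = 140.5
  B: 0 + 1(140.5) = 140.5

141 mol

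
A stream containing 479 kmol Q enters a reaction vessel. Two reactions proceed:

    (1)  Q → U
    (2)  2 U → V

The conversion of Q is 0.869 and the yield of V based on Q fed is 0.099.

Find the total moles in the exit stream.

Conversion of Q: Q consumed = 1ξ₁ = 0.869 × 479 → ξ₁ = 416.3 kmol.
Yield of V: 1ξ₂ / 479 = 0.099 → ξ₂ = 47.42 kmol.
Outlet amounts (n = n₀ + Σ ν·ξ):
  Q: 479 − 1(416.3) = 62.75
  U: 0 + 1(416.3) − 2(47.42) = 321.4
  V: 0 + 1(47.42) = 47.42
Total out = 62.75 + 321.4 + 47.42 = 431.6 kmol.

432 kmol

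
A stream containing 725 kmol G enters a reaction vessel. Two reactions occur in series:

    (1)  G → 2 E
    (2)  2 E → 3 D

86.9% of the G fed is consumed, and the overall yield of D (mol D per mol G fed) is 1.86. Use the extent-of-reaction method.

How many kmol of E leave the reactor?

Conversion of G: G consumed = 1ξ₁ = 0.869 × 725 → ξ₁ = 630 kmol.
Yield of D: 3ξ₂ / 725 = 1.86 → ξ₂ = 449.5 kmol.
Outlet amounts (n = n₀ + Σ ν·ξ):
  G: 725 − 1(630) = 94.98
  E: 0 + 2(630) − 2(449.5) = 361
  D: 0 + 3(449.5) = 1348

361 kmol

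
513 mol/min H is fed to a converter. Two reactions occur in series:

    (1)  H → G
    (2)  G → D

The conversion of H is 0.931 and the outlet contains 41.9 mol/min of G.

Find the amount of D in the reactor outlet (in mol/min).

Conversion of H: H consumed = 1ξ₁ = 0.931 × 513 → ξ₁ = 477.6 mol/min.
G balance: n_G = 0 + 1ξ₁ − 1ξ₂ = 41.9 → ξ₂ = (1·477.6 − 41.9)/1 = 435.7 mol/min.
Outlet amounts (n = n₀ + Σ ν·ξ):
  H: 513 − 1(477.6) = 35.4
  G: 0 + 1(477.6) − 1(435.7) = 41.9
  D: 0 + 1(435.7) = 435.7

436 mol/min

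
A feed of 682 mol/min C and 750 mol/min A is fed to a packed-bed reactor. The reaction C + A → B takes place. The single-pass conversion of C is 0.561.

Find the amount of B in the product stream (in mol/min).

C reacted = 0.561 × 682 = 382.6 mol/min; ν_C = −1, so ξ = 382.6/1 = 382.6 mol/min.
Outlet amounts (n = n₀ + ν ξ):
  C: 682 − 1(382.6) = 299.4
  A: 750 − 1(382.6) = 367.4
  B: 0 + 1(382.6) = 382.6

383 mol/min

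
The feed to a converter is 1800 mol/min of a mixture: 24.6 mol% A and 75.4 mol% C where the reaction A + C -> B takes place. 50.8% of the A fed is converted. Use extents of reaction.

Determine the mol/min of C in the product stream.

A reacted = 0.508 × 442.8 = 224.9 mol/min; ν_A = −1, so ξ = 224.9/1 = 224.9 mol/min.
Outlet amounts (n = n₀ + ν ξ):
  A: 442.8 − 1(224.9) = 217.9
  C: 1357 − 1(224.9) = 1132
  B: 0 + 1(224.9) = 224.9

1130 mol/min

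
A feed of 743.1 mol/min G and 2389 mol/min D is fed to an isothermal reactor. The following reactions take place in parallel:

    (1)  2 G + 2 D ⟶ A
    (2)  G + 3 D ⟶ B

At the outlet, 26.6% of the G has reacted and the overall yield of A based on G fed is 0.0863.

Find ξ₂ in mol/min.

ξ₂ = 69.4 mol/min

Yield of A: 1ξ₁ / 743.1 = 0.0863 → ξ₁ = 64.13 mol/min.
Conversion of G: 2ξ₁ + 1ξ₂ = 0.266 × 743.1 = 197.7 → ξ₂ = 69.41 mol/min.
Outlet amounts (n = n₀ + Σ ν·ξ):
  G: 743.1 − 2(64.13) − 1(69.41) = 545.4
  D: 2389 − 2(64.13) − 3(69.41) = 2053
  A: 0 + 1(64.13) = 64.13
  B: 0 + 1(69.41) = 69.41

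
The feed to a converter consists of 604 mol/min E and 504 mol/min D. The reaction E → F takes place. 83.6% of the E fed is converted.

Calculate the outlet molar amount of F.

E reacted = 0.836 × 604 = 504.9 mol/min; ν_E = −1, so ξ = 504.9/1 = 504.9 mol/min.
Outlet amounts (n = n₀ + ν ξ):
  E: 604 − 1(504.9) = 99.06
  F: 0 + 1(504.9) = 504.9
  D: 504 (inert)

505 mol/min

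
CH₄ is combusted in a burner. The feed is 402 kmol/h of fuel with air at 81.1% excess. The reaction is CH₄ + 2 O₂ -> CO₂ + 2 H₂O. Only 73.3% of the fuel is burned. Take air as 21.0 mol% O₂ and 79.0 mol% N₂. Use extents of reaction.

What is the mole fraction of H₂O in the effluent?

0.0803

Stoichiometric O₂ = 2 × 402 = 804 kmol/h; O₂ fed = 804 × 1.811 = 1456 kmol/h.
N₂ fed = 1456 × 79/21 = 5477 kmol/h.
Fuel reacted = 0.733 × 402 → ξ = 294.7 kmol/h.
Outlet (n = n₀ + ν ξ):
  CH₄: 402 − 1(294.7) = 107.3
  O₂: 1456 − 2(294.7) = 866.7
  N₂: 5477 (inert)
  CO₂: 0 + 1(294.7) = 294.7
  H₂O: 0 + 2(294.7) = 589.3
Total out = 7336 kmol/h; y_H₂O = 589.3 / 7336 = 0.08034.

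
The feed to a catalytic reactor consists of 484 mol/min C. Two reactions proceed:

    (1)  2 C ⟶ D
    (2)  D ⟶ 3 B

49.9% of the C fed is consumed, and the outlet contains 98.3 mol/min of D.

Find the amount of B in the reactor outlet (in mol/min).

Conversion of C: C consumed = 2ξ₁ = 0.499 × 484 → ξ₁ = 120.8 mol/min.
D balance: n_D = 0 + 1ξ₁ − 1ξ₂ = 98.3 → ξ₂ = (1·120.8 − 98.3)/1 = 22.46 mol/min.
Outlet amounts (n = n₀ + Σ ν·ξ):
  C: 484 − 2(120.8) = 242.5
  D: 0 + 1(120.8) − 1(22.46) = 98.3
  B: 0 + 3(22.46) = 67.37

67.4 mol/min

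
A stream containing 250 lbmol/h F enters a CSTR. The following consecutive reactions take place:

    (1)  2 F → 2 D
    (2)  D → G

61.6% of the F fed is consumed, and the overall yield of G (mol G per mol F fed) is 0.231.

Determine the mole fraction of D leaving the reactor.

Conversion of F: F consumed = 2ξ₁ = 0.616 × 250 → ξ₁ = 77 lbmol/h.
Yield of G: 1ξ₂ / 250 = 0.231 → ξ₂ = 57.75 lbmol/h.
Outlet amounts (n = n₀ + Σ ν·ξ):
  F: 250 − 2(77) = 96
  D: 0 + 2(77) − 1(57.75) = 96.25
  G: 0 + 1(57.75) = 57.75
Total out = 250 lbmol/h; y_D = 96.25 / 250 = 0.385.

0.385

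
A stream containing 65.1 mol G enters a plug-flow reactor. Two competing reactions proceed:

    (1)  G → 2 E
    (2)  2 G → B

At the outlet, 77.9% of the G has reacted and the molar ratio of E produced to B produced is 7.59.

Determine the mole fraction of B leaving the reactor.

0.0977

Conversion of G: G consumed = 0.779 × 65.1 = 50.71 mol = 1ξ₁ + 2ξ₂.
Selectivity: 2ξ₁ / (1ξ₂) = 7.59 → ξ₁ = 3.795 ξ₂.
Substitute: (1·3.795 + 2) ξ₂ = 50.71 → ξ₂ = 8.751 mol, ξ₁ = 33.21 mol.
Outlet amounts (n = n₀ + Σ ν·ξ):
  G: 65.1 − 1(33.21) − 2(8.751) = 14.39
  E: 0 + 2(33.21) = 66.42
  B: 0 + 1(8.751) = 8.751
Total out = 89.56 mol; y_B = 8.751 / 89.56 = 0.09771.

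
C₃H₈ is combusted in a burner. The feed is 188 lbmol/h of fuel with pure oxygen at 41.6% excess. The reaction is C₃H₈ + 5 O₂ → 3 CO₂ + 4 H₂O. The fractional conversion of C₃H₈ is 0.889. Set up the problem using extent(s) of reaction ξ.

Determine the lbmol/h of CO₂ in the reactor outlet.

501 lbmol/h

Stoichiometric O₂ = 5 × 188 = 940 lbmol/h; O₂ fed = 940 × 1.416 = 1331 lbmol/h.
Fuel reacted = 0.889 × 188 → ξ = 167.1 lbmol/h.
Outlet (n = n₀ + ν ξ):
  C₃H₈: 188 − 1(167.1) = 20.87
  O₂: 1331 − 5(167.1) = 495.4
  CO₂: 0 + 3(167.1) = 501.4
  H₂O: 0 + 4(167.1) = 668.5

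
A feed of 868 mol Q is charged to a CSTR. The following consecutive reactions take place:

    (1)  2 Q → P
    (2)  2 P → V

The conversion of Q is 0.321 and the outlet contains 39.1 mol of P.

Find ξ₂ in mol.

ξ₂ = 50.1 mol

Conversion of Q: Q consumed = 2ξ₁ = 0.321 × 868 → ξ₁ = 139.3 mol.
P balance: n_P = 0 + 1ξ₁ − 2ξ₂ = 39.1 → ξ₂ = (1·139.3 − 39.1)/2 = 50.11 mol.
Outlet amounts (n = n₀ + Σ ν·ξ):
  Q: 868 − 2(139.3) = 589.4
  P: 0 + 1(139.3) − 2(50.11) = 39.1
  V: 0 + 1(50.11) = 50.11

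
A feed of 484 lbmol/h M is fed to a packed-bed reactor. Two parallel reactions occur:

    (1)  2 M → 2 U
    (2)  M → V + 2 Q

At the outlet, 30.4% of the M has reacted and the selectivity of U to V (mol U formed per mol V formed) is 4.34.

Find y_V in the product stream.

0.0511

Conversion of M: M consumed = 0.304 × 484 = 147.1 lbmol/h = 2ξ₁ + 1ξ₂.
Selectivity: 2ξ₁ / (1ξ₂) = 4.34 → ξ₁ = 2.17 ξ₂.
Substitute: (2·2.17 + 1) ξ₂ = 147.1 → ξ₂ = 27.55 lbmol/h, ξ₁ = 59.79 lbmol/h.
Outlet amounts (n = n₀ + Σ ν·ξ):
  M: 484 − 2(59.79) − 1(27.55) = 336.9
  U: 0 + 2(59.79) = 119.6
  V: 0 + 1(27.55) = 27.55
  Q: 0 + 2(27.55) = 55.11
Total out = 539.1 lbmol/h; y_V = 27.55 / 539.1 = 0.05111.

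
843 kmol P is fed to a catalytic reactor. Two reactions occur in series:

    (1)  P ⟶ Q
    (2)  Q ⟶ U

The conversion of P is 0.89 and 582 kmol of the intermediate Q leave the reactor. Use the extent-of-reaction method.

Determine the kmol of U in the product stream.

168 kmol

Conversion of P: P consumed = 1ξ₁ = 0.89 × 843 → ξ₁ = 750.3 kmol.
Q balance: n_Q = 0 + 1ξ₁ − 1ξ₂ = 582 → ξ₂ = (1·750.3 − 582)/1 = 168.3 kmol.
Outlet amounts (n = n₀ + Σ ν·ξ):
  P: 843 − 1(750.3) = 92.73
  Q: 0 + 1(750.3) − 1(168.3) = 582
  U: 0 + 1(168.3) = 168.3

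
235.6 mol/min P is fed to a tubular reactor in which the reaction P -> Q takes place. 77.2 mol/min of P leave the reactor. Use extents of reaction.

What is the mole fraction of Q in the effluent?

For P: n = n₀ − 1ξ → 77.2 = 235.6 − 1ξ, giving ξ = 158.4 mol/min.
Outlet amounts (n = n₀ + ν ξ):
  P: 235.6 − 1(158.4) = 77.2
  Q: 0 + 1(158.4) = 158.4
Total out = 235.6 mol/min; y_Q = 158.4 / 235.6 = 0.6723.

0.672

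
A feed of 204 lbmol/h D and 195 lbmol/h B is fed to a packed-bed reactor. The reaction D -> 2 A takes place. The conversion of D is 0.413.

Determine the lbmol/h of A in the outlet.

169 lbmol/h

D reacted = 0.413 × 204 = 84.25 lbmol/h; ν_D = −1, so ξ = 84.25/1 = 84.25 lbmol/h.
Outlet amounts (n = n₀ + ν ξ):
  D: 204 − 1(84.25) = 119.7
  A: 0 + 2(84.25) = 168.5
  B: 195 (inert)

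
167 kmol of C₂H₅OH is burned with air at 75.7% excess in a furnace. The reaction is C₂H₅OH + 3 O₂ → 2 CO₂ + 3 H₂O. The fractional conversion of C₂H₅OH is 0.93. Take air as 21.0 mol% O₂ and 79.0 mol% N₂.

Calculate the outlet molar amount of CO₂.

Stoichiometric O₂ = 3 × 167 = 501 kmol; O₂ fed = 501 × 1.757 = 880.3 kmol.
N₂ fed = 880.3 × 79/21 = 3311 kmol.
Fuel reacted = 0.93 × 167 → ξ = 155.3 kmol.
Outlet (n = n₀ + ν ξ):
  C₂H₅OH: 167 − 1(155.3) = 11.69
  O₂: 880.3 − 3(155.3) = 414.3
  N₂: 3311 (inert)
  CO₂: 0 + 2(155.3) = 310.6
  H₂O: 0 + 3(155.3) = 465.9

311 kmol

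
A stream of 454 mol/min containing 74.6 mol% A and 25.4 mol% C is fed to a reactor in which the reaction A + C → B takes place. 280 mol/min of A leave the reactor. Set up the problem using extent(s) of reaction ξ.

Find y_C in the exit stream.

0.143

For A: n = n₀ − 1ξ → 280 = 338.7 − 1ξ, giving ξ = 58.68 mol/min.
Outlet amounts (n = n₀ + ν ξ):
  A: 338.7 − 1(58.68) = 280
  C: 115.3 − 1(58.68) = 56.63
  B: 0 + 1(58.68) = 58.68
Total out = 395.3 mol/min; y_C = 56.63 / 395.3 = 0.1433.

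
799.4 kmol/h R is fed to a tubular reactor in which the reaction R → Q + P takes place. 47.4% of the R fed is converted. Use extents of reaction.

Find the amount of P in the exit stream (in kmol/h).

R reacted = 0.474 × 799.4 = 378.9 kmol/h; ν_R = −1, so ξ = 378.9/1 = 378.9 kmol/h.
Outlet amounts (n = n₀ + ν ξ):
  R: 799.4 − 1(378.9) = 420.5
  Q: 0 + 1(378.9) = 378.9
  P: 0 + 1(378.9) = 378.9

379 kmol/h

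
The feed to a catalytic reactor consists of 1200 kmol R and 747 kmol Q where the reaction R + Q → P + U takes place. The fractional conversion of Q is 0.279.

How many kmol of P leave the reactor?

Q reacted = 0.279 × 747 = 208.4 kmol; ν_Q = −1, so ξ = 208.4/1 = 208.4 kmol.
Outlet amounts (n = n₀ + ν ξ):
  R: 1200 − 1(208.4) = 991.6
  Q: 747 − 1(208.4) = 538.6
  P: 0 + 1(208.4) = 208.4
  U: 0 + 1(208.4) = 208.4

208 kmol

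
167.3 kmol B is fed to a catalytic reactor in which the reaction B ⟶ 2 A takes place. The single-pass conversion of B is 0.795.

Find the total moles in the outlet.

B reacted = 0.795 × 167.3 = 133 kmol; ν_B = −1, so ξ = 133/1 = 133 kmol.
Outlet amounts (n = n₀ + ν ξ):
  B: 167.3 − 1(133) = 34.3
  A: 0 + 2(133) = 266
Total out = 34.3 + 266 = 300.3 kmol.

300 kmol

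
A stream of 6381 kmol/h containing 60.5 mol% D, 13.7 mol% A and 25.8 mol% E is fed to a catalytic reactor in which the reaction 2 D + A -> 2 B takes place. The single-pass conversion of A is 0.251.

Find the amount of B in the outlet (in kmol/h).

439 kmol/h

A reacted = 0.251 × 874.2 = 219.4 kmol/h; ν_A = −1, so ξ = 219.4/1 = 219.4 kmol/h.
Outlet amounts (n = n₀ + ν ξ):
  D: 3861 − 2(219.4) = 3422
  A: 874.2 − 1(219.4) = 654.8
  B: 0 + 2(219.4) = 438.8
  E: 1646 (inert)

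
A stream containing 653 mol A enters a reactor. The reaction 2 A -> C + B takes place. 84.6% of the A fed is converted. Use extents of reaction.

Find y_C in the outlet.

A reacted = 0.846 × 653 = 552.4 mol; ν_A = −2, so ξ = 552.4/2 = 276.2 mol.
Outlet amounts (n = n₀ + ν ξ):
  A: 653 − 2(276.2) = 100.6
  C: 0 + 1(276.2) = 276.2
  B: 0 + 1(276.2) = 276.2
Total out = 653 mol; y_C = 276.2 / 653 = 0.423.

0.423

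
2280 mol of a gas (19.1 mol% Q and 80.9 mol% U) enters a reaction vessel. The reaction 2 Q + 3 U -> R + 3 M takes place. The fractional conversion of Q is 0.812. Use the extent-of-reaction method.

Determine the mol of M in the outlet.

530 mol

Q reacted = 0.812 × 435.5 = 353.6 mol; ν_Q = −2, so ξ = 353.6/2 = 176.8 mol.
Outlet amounts (n = n₀ + ν ξ):
  Q: 435.5 − 2(176.8) = 81.87
  U: 1845 − 3(176.8) = 1314
  R: 0 + 1(176.8) = 176.8
  M: 0 + 3(176.8) = 530.4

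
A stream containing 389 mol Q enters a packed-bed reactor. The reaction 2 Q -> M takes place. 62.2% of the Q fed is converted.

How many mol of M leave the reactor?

Q reacted = 0.622 × 389 = 242 mol; ν_Q = −2, so ξ = 242/2 = 121 mol.
Outlet amounts (n = n₀ + ν ξ):
  Q: 389 − 2(121) = 147
  M: 0 + 1(121) = 121

121 mol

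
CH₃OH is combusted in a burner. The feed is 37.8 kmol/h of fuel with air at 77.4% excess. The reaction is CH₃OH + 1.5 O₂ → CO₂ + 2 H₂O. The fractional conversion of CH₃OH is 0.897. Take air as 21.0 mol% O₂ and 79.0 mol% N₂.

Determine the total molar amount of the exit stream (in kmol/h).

534 kmol/h

Stoichiometric O₂ = 1.5 × 37.8 = 56.7 kmol/h; O₂ fed = 56.7 × 1.774 = 100.6 kmol/h.
N₂ fed = 100.6 × 79/21 = 378.4 kmol/h.
Fuel reacted = 0.897 × 37.8 → ξ = 33.91 kmol/h.
Outlet (n = n₀ + ν ξ):
  CH₃OH: 37.8 − 1(33.91) = 3.893
  O₂: 100.6 − 1.5(33.91) = 49.73
  N₂: 378.4 (inert)
  CO₂: 0 + 1(33.91) = 33.91
  H₂O: 0 + 2(33.91) = 67.81
Total out = 3.893 + 49.73 + 378.4 + 33.91 + 67.81 = 533.7 kmol/h.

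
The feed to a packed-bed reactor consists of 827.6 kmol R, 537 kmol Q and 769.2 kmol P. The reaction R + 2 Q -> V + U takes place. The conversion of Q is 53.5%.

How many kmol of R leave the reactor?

684 kmol

Q reacted = 0.535 × 537 = 287.3 kmol; ν_Q = −2, so ξ = 287.3/2 = 143.6 kmol.
Outlet amounts (n = n₀ + ν ξ):
  R: 827.6 − 1(143.6) = 684
  Q: 537 − 2(143.6) = 249.7
  V: 0 + 1(143.6) = 143.6
  U: 0 + 1(143.6) = 143.6
  P: 769.2 (inert)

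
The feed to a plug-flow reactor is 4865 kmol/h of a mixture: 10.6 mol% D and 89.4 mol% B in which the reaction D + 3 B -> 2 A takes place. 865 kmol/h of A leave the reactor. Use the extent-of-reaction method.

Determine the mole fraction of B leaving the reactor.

For A: n = n₀ + 2ξ → 865 = 0 + 2ξ, giving ξ = 432.5 kmol/h.
Outlet amounts (n = n₀ + ν ξ):
  D: 515.7 − 1(432.5) = 83.19
  B: 4349 − 3(432.5) = 3052
  A: 0 + 2(432.5) = 865
Total out = 4000 kmol/h; y_B = 3052 / 4000 = 0.763.

0.763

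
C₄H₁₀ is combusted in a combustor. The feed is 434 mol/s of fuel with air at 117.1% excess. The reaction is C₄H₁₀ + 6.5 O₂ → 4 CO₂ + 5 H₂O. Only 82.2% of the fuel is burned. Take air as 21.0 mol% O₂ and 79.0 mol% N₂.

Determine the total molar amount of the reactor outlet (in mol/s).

Stoichiometric O₂ = 6.5 × 434 = 2821 mol/s; O₂ fed = 2821 × 2.171 = 6124 mol/s.
N₂ fed = 6124 × 79/21 = 23040 mol/s.
Fuel reacted = 0.822 × 434 → ξ = 356.7 mol/s.
Outlet (n = n₀ + ν ξ):
  C₄H₁₀: 434 − 1(356.7) = 77.25
  O₂: 6124 − 6.5(356.7) = 3806
  N₂: 23040 (inert)
  CO₂: 0 + 4(356.7) = 1427
  H₂O: 0 + 5(356.7) = 1784
Total out = 77.25 + 3806 + 23040 + 1427 + 1784 = 30130 mol/s.

30100 mol/s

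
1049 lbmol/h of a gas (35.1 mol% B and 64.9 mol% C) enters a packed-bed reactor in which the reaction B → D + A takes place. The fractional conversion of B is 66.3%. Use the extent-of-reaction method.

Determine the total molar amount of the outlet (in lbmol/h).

B reacted = 0.663 × 368.2 = 244.1 lbmol/h; ν_B = −1, so ξ = 244.1/1 = 244.1 lbmol/h.
Outlet amounts (n = n₀ + ν ξ):
  B: 368.2 − 1(244.1) = 124.1
  D: 0 + 1(244.1) = 244.1
  A: 0 + 1(244.1) = 244.1
  C: 680.8 (inert)
Total out = 124.1 + 244.1 + 244.1 + 680.8 = 1293 lbmol/h.

1290 lbmol/h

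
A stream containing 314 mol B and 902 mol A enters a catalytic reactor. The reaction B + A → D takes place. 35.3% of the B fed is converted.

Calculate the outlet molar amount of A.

B reacted = 0.353 × 314 = 110.8 mol; ν_B = −1, so ξ = 110.8/1 = 110.8 mol.
Outlet amounts (n = n₀ + ν ξ):
  B: 314 − 1(110.8) = 203.2
  A: 902 − 1(110.8) = 791.2
  D: 0 + 1(110.8) = 110.8

791 mol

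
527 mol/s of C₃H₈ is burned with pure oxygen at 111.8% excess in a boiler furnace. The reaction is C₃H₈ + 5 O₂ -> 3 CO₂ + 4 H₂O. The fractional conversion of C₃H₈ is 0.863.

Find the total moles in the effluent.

6560 mol/s

Stoichiometric O₂ = 5 × 527 = 2635 mol/s; O₂ fed = 2635 × 2.118 = 5581 mol/s.
Fuel reacted = 0.863 × 527 → ξ = 454.8 mol/s.
Outlet (n = n₀ + ν ξ):
  C₃H₈: 527 − 1(454.8) = 72.2
  O₂: 5581 − 5(454.8) = 3307
  CO₂: 0 + 3(454.8) = 1364
  H₂O: 0 + 4(454.8) = 1819
Total out = 72.2 + 3307 + 1364 + 1819 = 6563 mol/s.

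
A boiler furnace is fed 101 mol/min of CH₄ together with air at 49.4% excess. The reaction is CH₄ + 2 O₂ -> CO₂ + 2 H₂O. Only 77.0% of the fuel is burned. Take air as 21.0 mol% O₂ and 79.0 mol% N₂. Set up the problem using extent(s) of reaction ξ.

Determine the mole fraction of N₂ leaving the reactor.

Stoichiometric O₂ = 2 × 101 = 202 mol/min; O₂ fed = 202 × 1.494 = 301.8 mol/min.
N₂ fed = 301.8 × 79/21 = 1135 mol/min.
Fuel reacted = 0.77 × 101 → ξ = 77.77 mol/min.
Outlet (n = n₀ + ν ξ):
  CH₄: 101 − 1(77.77) = 23.23
  O₂: 301.8 − 2(77.77) = 146.2
  N₂: 1135 (inert)
  CO₂: 0 + 1(77.77) = 77.77
  H₂O: 0 + 2(77.77) = 155.5
Total out = 1538 mol/min; y_N₂ = 1135 / 1538 = 0.7381.

0.738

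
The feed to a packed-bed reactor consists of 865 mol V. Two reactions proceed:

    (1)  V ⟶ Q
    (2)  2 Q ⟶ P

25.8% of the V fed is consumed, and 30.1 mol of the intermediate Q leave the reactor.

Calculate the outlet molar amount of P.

Conversion of V: V consumed = 1ξ₁ = 0.258 × 865 → ξ₁ = 223.2 mol.
Q balance: n_Q = 0 + 1ξ₁ − 2ξ₂ = 30.1 → ξ₂ = (1·223.2 − 30.1)/2 = 96.54 mol.
Outlet amounts (n = n₀ + Σ ν·ξ):
  V: 865 − 1(223.2) = 641.8
  Q: 0 + 1(223.2) − 2(96.54) = 30.1
  P: 0 + 1(96.54) = 96.54

96.5 mol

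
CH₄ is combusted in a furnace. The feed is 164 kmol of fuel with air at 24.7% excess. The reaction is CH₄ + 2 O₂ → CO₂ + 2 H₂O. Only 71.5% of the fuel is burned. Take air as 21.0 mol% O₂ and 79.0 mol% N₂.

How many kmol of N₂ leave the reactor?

1540 kmol

Stoichiometric O₂ = 2 × 164 = 328 kmol; O₂ fed = 328 × 1.247 = 409 kmol.
N₂ fed = 409 × 79/21 = 1539 kmol.
Fuel reacted = 0.715 × 164 → ξ = 117.3 kmol.
Outlet (n = n₀ + ν ξ):
  CH₄: 164 − 1(117.3) = 46.74
  O₂: 409 − 2(117.3) = 174.5
  N₂: 1539 (inert)
  CO₂: 0 + 1(117.3) = 117.3
  H₂O: 0 + 2(117.3) = 234.5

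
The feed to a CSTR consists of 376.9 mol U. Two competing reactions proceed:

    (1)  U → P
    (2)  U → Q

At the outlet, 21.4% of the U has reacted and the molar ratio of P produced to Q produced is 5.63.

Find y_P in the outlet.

0.182

Conversion of U: U consumed = 0.214 × 376.9 = 80.66 mol = 1ξ₁ + 1ξ₂.
Selectivity: 1ξ₁ / (1ξ₂) = 5.63 → ξ₁ = 5.63 ξ₂.
Substitute: (1·5.63 + 1) ξ₂ = 80.66 → ξ₂ = 12.17 mol, ξ₁ = 68.49 mol.
Outlet amounts (n = n₀ + Σ ν·ξ):
  U: 376.9 − 1(68.49) − 1(12.17) = 296.2
  P: 0 + 1(68.49) = 68.49
  Q: 0 + 1(12.17) = 12.17
Total out = 376.9 mol; y_P = 68.49 / 376.9 = 0.1817.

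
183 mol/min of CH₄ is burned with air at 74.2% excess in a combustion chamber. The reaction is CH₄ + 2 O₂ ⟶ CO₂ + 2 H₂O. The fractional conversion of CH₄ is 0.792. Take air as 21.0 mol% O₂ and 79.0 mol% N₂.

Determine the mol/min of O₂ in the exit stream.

348 mol/min

Stoichiometric O₂ = 2 × 183 = 366 mol/min; O₂ fed = 366 × 1.742 = 637.6 mol/min.
N₂ fed = 637.6 × 79/21 = 2398 mol/min.
Fuel reacted = 0.792 × 183 → ξ = 144.9 mol/min.
Outlet (n = n₀ + ν ξ):
  CH₄: 183 − 1(144.9) = 38.06
  O₂: 637.6 − 2(144.9) = 347.7
  N₂: 2398 (inert)
  CO₂: 0 + 1(144.9) = 144.9
  H₂O: 0 + 2(144.9) = 289.9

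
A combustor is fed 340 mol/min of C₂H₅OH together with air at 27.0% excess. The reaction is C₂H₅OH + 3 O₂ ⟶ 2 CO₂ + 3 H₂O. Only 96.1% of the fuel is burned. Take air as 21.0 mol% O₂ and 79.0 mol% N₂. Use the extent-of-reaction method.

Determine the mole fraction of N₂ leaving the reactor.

0.713

Stoichiometric O₂ = 3 × 340 = 1020 mol/min; O₂ fed = 1020 × 1.270 = 1295 mol/min.
N₂ fed = 1295 × 79/21 = 4873 mol/min.
Fuel reacted = 0.961 × 340 → ξ = 326.7 mol/min.
Outlet (n = n₀ + ν ξ):
  C₂H₅OH: 340 − 1(326.7) = 13.26
  O₂: 1295 − 3(326.7) = 315.2
  N₂: 4873 (inert)
  CO₂: 0 + 2(326.7) = 653.5
  H₂O: 0 + 3(326.7) = 980.2
Total out = 6835 mol/min; y_N₂ = 4873 / 6835 = 0.7129.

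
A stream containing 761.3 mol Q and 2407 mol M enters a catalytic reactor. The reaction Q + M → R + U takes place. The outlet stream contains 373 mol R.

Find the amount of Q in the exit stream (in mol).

388 mol

For R: n = n₀ + 1ξ → 373 = 0 + 1ξ, giving ξ = 373 mol.
Outlet amounts (n = n₀ + ν ξ):
  Q: 761.3 − 1(373) = 388.3
  M: 2407 − 1(373) = 2034
  R: 0 + 1(373) = 373
  U: 0 + 1(373) = 373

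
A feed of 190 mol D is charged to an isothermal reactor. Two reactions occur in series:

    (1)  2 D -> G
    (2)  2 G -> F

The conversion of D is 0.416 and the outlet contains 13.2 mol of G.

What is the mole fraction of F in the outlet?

0.0958

Conversion of D: D consumed = 2ξ₁ = 0.416 × 190 → ξ₁ = 39.52 mol.
G balance: n_G = 0 + 1ξ₁ − 2ξ₂ = 13.2 → ξ₂ = (1·39.52 − 13.2)/2 = 13.16 mol.
Outlet amounts (n = n₀ + Σ ν·ξ):
  D: 190 − 2(39.52) = 111
  G: 0 + 1(39.52) − 2(13.16) = 13.2
  F: 0 + 1(13.16) = 13.16
Total out = 137.3 mol; y_F = 13.16 / 137.3 = 0.09583.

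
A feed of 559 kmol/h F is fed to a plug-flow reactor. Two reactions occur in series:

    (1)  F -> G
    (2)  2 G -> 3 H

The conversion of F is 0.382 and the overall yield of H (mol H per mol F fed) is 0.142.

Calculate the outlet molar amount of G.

161 kmol/h

Conversion of F: F consumed = 1ξ₁ = 0.382 × 559 → ξ₁ = 213.5 kmol/h.
Yield of H: 3ξ₂ / 559 = 0.142 → ξ₂ = 26.46 kmol/h.
Outlet amounts (n = n₀ + Σ ν·ξ):
  F: 559 − 1(213.5) = 345.5
  G: 0 + 1(213.5) − 2(26.46) = 160.6
  H: 0 + 3(26.46) = 79.38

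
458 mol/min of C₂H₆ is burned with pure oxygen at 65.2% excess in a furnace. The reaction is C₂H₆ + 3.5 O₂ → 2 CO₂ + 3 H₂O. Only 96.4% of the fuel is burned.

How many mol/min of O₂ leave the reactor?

1100 mol/min

Stoichiometric O₂ = 3.5 × 458 = 1603 mol/min; O₂ fed = 1603 × 1.652 = 2648 mol/min.
Fuel reacted = 0.964 × 458 → ξ = 441.5 mol/min.
Outlet (n = n₀ + ν ξ):
  C₂H₆: 458 − 1(441.5) = 16.49
  O₂: 2648 − 3.5(441.5) = 1103
  CO₂: 0 + 2(441.5) = 883
  H₂O: 0 + 3(441.5) = 1325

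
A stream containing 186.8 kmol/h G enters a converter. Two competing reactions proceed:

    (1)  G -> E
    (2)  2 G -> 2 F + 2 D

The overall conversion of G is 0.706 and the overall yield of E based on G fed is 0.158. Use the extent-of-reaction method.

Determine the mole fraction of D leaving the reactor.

0.354

Yield of E: 1ξ₁ / 186.8 = 0.158 → ξ₁ = 29.51 kmol/h.
Conversion of G: 1ξ₁ + 2ξ₂ = 0.706 × 186.8 = 131.9 → ξ₂ = 51.18 kmol/h.
Outlet amounts (n = n₀ + Σ ν·ξ):
  G: 186.8 − 1(29.51) − 2(51.18) = 54.92
  E: 0 + 1(29.51) = 29.51
  F: 0 + 2(51.18) = 102.4
  D: 0 + 2(51.18) = 102.4
Total out = 289.2 kmol/h; y_D = 102.4 / 289.2 = 0.354.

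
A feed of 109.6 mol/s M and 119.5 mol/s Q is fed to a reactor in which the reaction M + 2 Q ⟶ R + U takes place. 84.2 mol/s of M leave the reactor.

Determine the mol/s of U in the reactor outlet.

For M: n = n₀ − 1ξ → 84.2 = 109.6 − 1ξ, giving ξ = 25.4 mol/s.
Outlet amounts (n = n₀ + ν ξ):
  M: 109.6 − 1(25.4) = 84.2
  Q: 119.5 − 2(25.4) = 68.7
  R: 0 + 1(25.4) = 25.4
  U: 0 + 1(25.4) = 25.4

25.4 mol/s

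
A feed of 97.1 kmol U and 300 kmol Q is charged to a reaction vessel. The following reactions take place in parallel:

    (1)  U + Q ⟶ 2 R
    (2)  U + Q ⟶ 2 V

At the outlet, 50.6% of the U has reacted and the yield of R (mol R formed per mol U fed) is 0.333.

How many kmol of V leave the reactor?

Yield of R: 2ξ₁ / 97.1 = 0.333 → ξ₁ = 16.17 kmol.
Conversion of U: 1ξ₁ + 1ξ₂ = 0.506 × 97.1 = 49.13 → ξ₂ = 32.97 kmol.
Outlet amounts (n = n₀ + Σ ν·ξ):
  U: 97.1 − 1(16.17) − 1(32.97) = 47.97
  Q: 300 − 1(16.17) − 1(32.97) = 250.9
  R: 0 + 2(16.17) = 32.33
  V: 0 + 2(32.97) = 65.93

65.9 kmol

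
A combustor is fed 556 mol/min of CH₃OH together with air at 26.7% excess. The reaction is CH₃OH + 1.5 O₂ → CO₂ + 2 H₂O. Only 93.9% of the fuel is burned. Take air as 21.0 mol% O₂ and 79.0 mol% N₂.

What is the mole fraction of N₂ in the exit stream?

Stoichiometric O₂ = 1.5 × 556 = 834 mol/min; O₂ fed = 834 × 1.267 = 1057 mol/min.
N₂ fed = 1057 × 79/21 = 3975 mol/min.
Fuel reacted = 0.939 × 556 → ξ = 522.1 mol/min.
Outlet (n = n₀ + ν ξ):
  CH₃OH: 556 − 1(522.1) = 33.92
  O₂: 1057 − 1.5(522.1) = 273.6
  N₂: 3975 (inert)
  CO₂: 0 + 1(522.1) = 522.1
  H₂O: 0 + 2(522.1) = 1044
Total out = 5849 mol/min; y_N₂ = 3975 / 5849 = 0.6796.

0.68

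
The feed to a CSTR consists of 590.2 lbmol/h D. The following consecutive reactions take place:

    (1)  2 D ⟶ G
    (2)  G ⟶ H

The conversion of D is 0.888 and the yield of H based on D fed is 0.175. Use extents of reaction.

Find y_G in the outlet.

0.484

Conversion of D: D consumed = 2ξ₁ = 0.888 × 590.2 → ξ₁ = 262 lbmol/h.
Yield of H: 1ξ₂ / 590.2 = 0.175 → ξ₂ = 103.3 lbmol/h.
Outlet amounts (n = n₀ + Σ ν·ξ):
  D: 590.2 − 2(262) = 66.1
  G: 0 + 1(262) − 1(103.3) = 158.8
  H: 0 + 1(103.3) = 103.3
Total out = 328.2 lbmol/h; y_G = 158.8 / 328.2 = 0.4838.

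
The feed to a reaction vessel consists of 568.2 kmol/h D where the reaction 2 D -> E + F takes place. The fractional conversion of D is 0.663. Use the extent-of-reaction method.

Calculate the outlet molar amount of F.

188 kmol/h

D reacted = 0.663 × 568.2 = 376.7 kmol/h; ν_D = −2, so ξ = 376.7/2 = 188.4 kmol/h.
Outlet amounts (n = n₀ + ν ξ):
  D: 568.2 − 2(188.4) = 191.5
  E: 0 + 1(188.4) = 188.4
  F: 0 + 1(188.4) = 188.4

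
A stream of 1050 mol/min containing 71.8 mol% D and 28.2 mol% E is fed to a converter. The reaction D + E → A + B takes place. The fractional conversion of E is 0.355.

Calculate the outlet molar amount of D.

649 mol/min

E reacted = 0.355 × 296.1 = 105.1 mol/min; ν_E = −1, so ξ = 105.1/1 = 105.1 mol/min.
Outlet amounts (n = n₀ + ν ξ):
  D: 753.9 − 1(105.1) = 648.8
  E: 296.1 − 1(105.1) = 191
  A: 0 + 1(105.1) = 105.1
  B: 0 + 1(105.1) = 105.1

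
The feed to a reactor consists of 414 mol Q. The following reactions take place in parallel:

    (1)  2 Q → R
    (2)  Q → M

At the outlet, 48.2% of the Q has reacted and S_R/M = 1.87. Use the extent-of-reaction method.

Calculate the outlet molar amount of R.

78.7 mol

Conversion of Q: Q consumed = 0.482 × 414 = 199.5 mol = 2ξ₁ + 1ξ₂.
Selectivity: 1ξ₁ / (1ξ₂) = 1.87 → ξ₁ = 1.87 ξ₂.
Substitute: (2·1.87 + 1) ξ₂ = 199.5 → ξ₂ = 42.1 mol, ξ₁ = 78.72 mol.
Outlet amounts (n = n₀ + Σ ν·ξ):
  Q: 414 − 2(78.72) − 1(42.1) = 214.5
  R: 0 + 1(78.72) = 78.72
  M: 0 + 1(42.1) = 42.1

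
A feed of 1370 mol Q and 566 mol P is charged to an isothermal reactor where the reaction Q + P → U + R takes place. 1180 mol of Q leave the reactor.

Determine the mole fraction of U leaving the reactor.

For Q: n = n₀ − 1ξ → 1180 = 1370 − 1ξ, giving ξ = 190 mol.
Outlet amounts (n = n₀ + ν ξ):
  Q: 1370 − 1(190) = 1180
  P: 566 − 1(190) = 376
  U: 0 + 1(190) = 190
  R: 0 + 1(190) = 190
Total out = 1936 mol; y_U = 190 / 1936 = 0.09814.

0.0981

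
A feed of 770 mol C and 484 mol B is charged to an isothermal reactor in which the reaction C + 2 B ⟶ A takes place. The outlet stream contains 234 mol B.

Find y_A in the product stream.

0.125

For B: n = n₀ − 2ξ → 234 = 484 − 2ξ, giving ξ = 125 mol.
Outlet amounts (n = n₀ + ν ξ):
  C: 770 − 1(125) = 645
  B: 484 − 2(125) = 234
  A: 0 + 1(125) = 125
Total out = 1004 mol; y_A = 125 / 1004 = 0.1245.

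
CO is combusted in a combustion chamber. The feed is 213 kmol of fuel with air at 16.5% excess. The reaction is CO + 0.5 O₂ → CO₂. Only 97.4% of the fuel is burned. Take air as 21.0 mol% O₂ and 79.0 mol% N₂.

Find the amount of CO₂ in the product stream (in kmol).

Stoichiometric O₂ = 0.5 × 213 = 106.5 kmol; O₂ fed = 106.5 × 1.165 = 124.1 kmol.
N₂ fed = 124.1 × 79/21 = 466.7 kmol.
Fuel reacted = 0.974 × 213 → ξ = 207.5 kmol.
Outlet (n = n₀ + ν ξ):
  CO: 213 − 1(207.5) = 5.538
  O₂: 124.1 − 0.5(207.5) = 20.34
  N₂: 466.7 (inert)
  CO₂: 0 + 1(207.5) = 207.5

207 kmol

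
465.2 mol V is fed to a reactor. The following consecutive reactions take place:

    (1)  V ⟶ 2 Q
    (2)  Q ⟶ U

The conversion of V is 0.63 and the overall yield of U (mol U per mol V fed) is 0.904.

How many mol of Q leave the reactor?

166 mol

Conversion of V: V consumed = 1ξ₁ = 0.63 × 465.2 → ξ₁ = 293.1 mol.
Yield of U: 1ξ₂ / 465.2 = 0.904 → ξ₂ = 420.5 mol.
Outlet amounts (n = n₀ + Σ ν·ξ):
  V: 465.2 − 1(293.1) = 172.1
  Q: 0 + 2(293.1) − 1(420.5) = 165.6
  U: 0 + 1(420.5) = 420.5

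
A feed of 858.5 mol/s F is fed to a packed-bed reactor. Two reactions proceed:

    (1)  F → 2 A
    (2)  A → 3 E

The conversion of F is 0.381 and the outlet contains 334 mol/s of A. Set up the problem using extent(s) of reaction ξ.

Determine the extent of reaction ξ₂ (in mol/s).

ξ₂ = 320 mol/s

Conversion of F: F consumed = 1ξ₁ = 0.381 × 858.5 → ξ₁ = 327.1 mol/s.
A balance: n_A = 0 + 2ξ₁ − 1ξ₂ = 334 → ξ₂ = (2·327.1 − 334)/1 = 320.2 mol/s.
Outlet amounts (n = n₀ + Σ ν·ξ):
  F: 858.5 − 1(327.1) = 531.4
  A: 0 + 2(327.1) − 1(320.2) = 334
  E: 0 + 3(320.2) = 960.5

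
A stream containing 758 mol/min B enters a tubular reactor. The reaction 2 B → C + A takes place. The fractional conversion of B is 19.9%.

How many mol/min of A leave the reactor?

75.4 mol/min

B reacted = 0.199 × 758 = 150.8 mol/min; ν_B = −2, so ξ = 150.8/2 = 75.42 mol/min.
Outlet amounts (n = n₀ + ν ξ):
  B: 758 − 2(75.42) = 607.2
  C: 0 + 1(75.42) = 75.42
  A: 0 + 1(75.42) = 75.42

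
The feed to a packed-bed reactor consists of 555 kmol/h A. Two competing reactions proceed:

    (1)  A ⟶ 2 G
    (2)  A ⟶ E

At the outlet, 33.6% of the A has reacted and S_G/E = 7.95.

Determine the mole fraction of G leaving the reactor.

0.423

Conversion of A: A consumed = 0.336 × 555 = 186.5 kmol/h = 1ξ₁ + 1ξ₂.
Selectivity: 2ξ₁ / (1ξ₂) = 7.95 → ξ₁ = 3.975 ξ₂.
Substitute: (1·3.975 + 1) ξ₂ = 186.5 → ξ₂ = 37.48 kmol/h, ξ₁ = 149 kmol/h.
Outlet amounts (n = n₀ + Σ ν·ξ):
  A: 555 − 1(149) − 1(37.48) = 368.5
  G: 0 + 2(149) = 298
  E: 0 + 1(37.48) = 37.48
Total out = 704 kmol/h; y_G = 298 / 704 = 0.4233.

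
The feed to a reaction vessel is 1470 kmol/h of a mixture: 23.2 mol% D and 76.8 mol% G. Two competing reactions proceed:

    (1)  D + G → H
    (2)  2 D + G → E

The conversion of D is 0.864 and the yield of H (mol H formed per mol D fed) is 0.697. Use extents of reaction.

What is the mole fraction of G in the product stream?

Yield of H: 1ξ₁ / 341 = 0.697 → ξ₁ = 237.7 kmol/h.
Conversion of D: 1ξ₁ + 2ξ₂ = 0.864 × 341 = 294.7 → ξ₂ = 28.48 kmol/h.
Outlet amounts (n = n₀ + Σ ν·ξ):
  D: 341 − 1(237.7) − 2(28.48) = 46.38
  G: 1129 − 1(237.7) − 1(28.48) = 862.8
  H: 0 + 1(237.7) = 237.7
  E: 0 + 1(28.48) = 28.48
Total out = 1175 kmol/h; y_G = 862.8 / 1175 = 0.7341.

0.734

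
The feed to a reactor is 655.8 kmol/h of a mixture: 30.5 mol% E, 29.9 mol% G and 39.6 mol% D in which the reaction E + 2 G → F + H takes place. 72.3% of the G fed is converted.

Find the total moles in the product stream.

G reacted = 0.723 × 196.1 = 141.8 kmol/h; ν_G = −2, so ξ = 141.8/2 = 70.88 kmol/h.
Outlet amounts (n = n₀ + ν ξ):
  E: 200 − 1(70.88) = 129.1
  G: 196.1 − 2(70.88) = 54.32
  F: 0 + 1(70.88) = 70.88
  H: 0 + 1(70.88) = 70.88
  D: 259.7 (inert)
Total out = 129.1 + 54.32 + 70.88 + 70.88 + 259.7 = 584.9 kmol/h.

585 kmol/h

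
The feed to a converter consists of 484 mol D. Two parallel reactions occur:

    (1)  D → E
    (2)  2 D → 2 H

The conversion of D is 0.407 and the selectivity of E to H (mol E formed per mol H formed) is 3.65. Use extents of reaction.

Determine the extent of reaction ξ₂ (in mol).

Conversion of D: D consumed = 0.407 × 484 = 197 mol = 1ξ₁ + 2ξ₂.
Selectivity: 1ξ₁ / (2ξ₂) = 3.65 → ξ₁ = 7.3 ξ₂.
Substitute: (1·7.3 + 2) ξ₂ = 197 → ξ₂ = 21.18 mol, ξ₁ = 154.6 mol.
Outlet amounts (n = n₀ + Σ ν·ξ):
  D: 484 − 1(154.6) − 2(21.18) = 287
  E: 0 + 1(154.6) = 154.6
  H: 0 + 2(21.18) = 42.36

ξ₂ = 21.2 mol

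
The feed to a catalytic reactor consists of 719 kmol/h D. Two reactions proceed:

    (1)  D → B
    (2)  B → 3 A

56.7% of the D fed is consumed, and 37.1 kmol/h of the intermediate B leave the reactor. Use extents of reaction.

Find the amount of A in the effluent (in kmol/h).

1110 kmol/h

Conversion of D: D consumed = 1ξ₁ = 0.567 × 719 → ξ₁ = 407.7 kmol/h.
B balance: n_B = 0 + 1ξ₁ − 1ξ₂ = 37.1 → ξ₂ = (1·407.7 − 37.1)/1 = 370.6 kmol/h.
Outlet amounts (n = n₀ + Σ ν·ξ):
  D: 719 − 1(407.7) = 311.3
  B: 0 + 1(407.7) − 1(370.6) = 37.1
  A: 0 + 3(370.6) = 1112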